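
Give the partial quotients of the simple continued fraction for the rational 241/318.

Run the Euclidean algorithm on 241 and 318; the successive quotients are the partial quotients a_0, a_1, ... (each step inverts the fractional part left over by the previous one):
  241 = 0*318 + 241, so a_0 = 0.
  318 = 1*241 + 77, so a_1 = 1.
  241 = 3*77 + 10, so a_2 = 3.
  77 = 7*10 + 7, so a_3 = 7.
  10 = 1*7 + 3, so a_4 = 1.
  7 = 2*3 + 1, so a_5 = 2.
  3 = 3*1 + 0, so a_6 = 3.
The remainder reaches 0 after 7 divisions, so the expansion has 7 partial quotients, read off in order.

[0; 1, 3, 7, 1, 2, 3]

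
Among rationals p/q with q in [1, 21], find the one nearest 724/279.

13/5

Expand x = 724/279 as a continued fraction with the Euclidean algorithm:
  724 = 2*279 + 166, so a_0 = 2.
  279 = 1*166 + 113, so a_1 = 1.
  166 = 1*113 + 53, so a_2 = 1.
  113 = 2*53 + 7, so a_3 = 2.
  53 = 7*7 + 4, so a_4 = 7.
  7 = 1*4 + 3, so a_5 = 1.
  4 = 1*3 + 1, so a_6 = 1.
  3 = 3*1 + 0, so a_7 = 3.
so x = [2; 1, 1, 2, 7, 1, 1, 3].
Convergents (p_i = a_i*p_{i-1} + p_{i-2}, q_i = a_i*q_{i-1} + q_{i-2} with p_{-2}=0, p_{-1}=1, q_{-2}=1, q_{-1}=0), until the denominator exceeds 21:
  i=0: a_0=2, p_0 = 2*1 + 0 = 2, q_0 = 2*0 + 1 = 1.
  i=1: a_1=1, p_1 = 1*2 + 1 = 3, q_1 = 1*1 + 0 = 1.
  i=2: a_2=1, p_2 = 1*3 + 2 = 5, q_2 = 1*1 + 1 = 2.
  i=3: a_3=2, p_3 = 2*5 + 3 = 13, q_3 = 2*2 + 1 = 5.
  i=4: a_4=7, p_4 = 7*13 + 5 = 96, q_4 = 7*5 + 2 = 37.
q_4 = 37 > 21, so the last convergent with denominator <= 21 is p_3/q_3 = 13/5.
The closest fraction with denominator <= 21 is either p_3/q_3 or the intermediate fraction (k*p_3 + p_2)/(k*q_3 + q_2) with the largest k >= 1 whose denominator stays <= 21; these approach x as k grows, and every other convergent or intermediate fraction in range is farther away.
Largest k: floor((21 - q_2)/q_3) = floor((21 - 2)/5) = 3.
That gives (3*13 + 5)/(3*5 + 2) = 44/17.
Compare the errors: |x - 13/5| = |724*5 - 13*279|/(279*5) = 7/1395, and |x - 44/17| = |724*17 - 44*279|/(279*17) = 32/4743.
Cross-multiplying, 7*4743 = 33201 < 44640 = 32*1395, so 7/1395 is smaller: the convergent 13/5 is closer to x than 44/17.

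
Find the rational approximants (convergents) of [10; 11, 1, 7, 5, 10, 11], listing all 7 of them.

10/1, 111/11, 121/12, 958/95, 4911/487, 50068/4965, 555659/55102

Using the convergent recurrence p_i = a_i*p_{i-1} + p_{i-2}, q_i = a_i*q_{i-1} + q_{i-2} with p_{-2}=0, p_{-1}=1, q_{-2}=1, q_{-1}=0:
  i=0: a_0=10, p_0 = 10*1 + 0 = 10, q_0 = 10*0 + 1 = 1.
  i=1: a_1=11, p_1 = 11*10 + 1 = 111, q_1 = 11*1 + 0 = 11.
  i=2: a_2=1, p_2 = 1*111 + 10 = 121, q_2 = 1*11 + 1 = 12.
  i=3: a_3=7, p_3 = 7*121 + 111 = 958, q_3 = 7*12 + 11 = 95.
  i=4: a_4=5, p_4 = 5*958 + 121 = 4911, q_4 = 5*95 + 12 = 487.
  i=5: a_5=10, p_5 = 10*4911 + 958 = 50068, q_5 = 10*487 + 95 = 4965.
  i=6: a_6=11, p_6 = 11*50068 + 4911 = 555659, q_6 = 11*4965 + 487 = 55102.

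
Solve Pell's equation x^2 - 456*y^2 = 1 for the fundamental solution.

(x, y) = (1025, 48)

First expand sqrt(456) as a continued fraction. With x_i = (sqrt(456) + m_i)/d_i and (m_0, d_0) = (0, 1): a_0 = floor(sqrt(456)) = 21, since 21^2 = 441 <= 456 < 484 = 22^2.
Iterate m_{i+1} = d_i*a_i - m_i, d_{i+1} = (456 - m_{i+1}^2)/d_i, a_{i+1} = floor((a_0 + m_{i+1})/d_{i+1}):
  m_1 = 1*21 - 0 = 21, d_1 = (456 - 21^2)/1 = 15/1 = 15, a_1 = floor((21 + 21)/15) = 2.
  m_2 = 15*2 - 21 = 9, d_2 = (456 - 9^2)/15 = 375/15 = 25, a_2 = floor((21 + 9)/25) = 1.
  m_3 = 25*1 - 9 = 16, d_3 = (456 - 16^2)/25 = 200/25 = 8, a_3 = floor((21 + 16)/8) = 4.
  m_4 = 8*4 - 16 = 16, d_4 = (456 - 16^2)/8 = 200/8 = 25, a_4 = floor((21 + 16)/25) = 1.
  m_5 = 25*1 - 16 = 9, d_5 = (456 - 9^2)/25 = 375/25 = 15, a_5 = floor((21 + 9)/15) = 2.
  m_6 = 15*2 - 9 = 21, d_6 = (456 - 21^2)/15 = 15/15 = 1, a_6 = floor((21 + 21)/1) = 42.
  m_7 = 1*42 - 21 = 21, d_7 = (456 - 21^2)/1 = 15/1 = 15: (m_7, d_7) = (m_1, d_1) = (21, 15), so from here the quotients repeat a_1, ..., a_6; the period length is 6.
So sqrt(456) = [21; (2, 1, 4, 1, 2, 42)] with period length k = 6.
k is even, so the fundamental solution of x^2 - 456y^2 = 1 is (p_{k-1}, q_{k-1}) = (p_5, q_5); compute convergents through index 5.
Convergents (p_i = a_i*p_{i-1} + p_{i-2}, q_i = a_i*q_{i-1} + q_{i-2} with p_{-2}=0, p_{-1}=1, q_{-2}=1, q_{-1}=0):
  i=0: a_0=21, p_0 = 21*1 + 0 = 21, q_0 = 21*0 + 1 = 1.
  i=1: a_1=2, p_1 = 2*21 + 1 = 43, q_1 = 2*1 + 0 = 2.
  i=2: a_2=1, p_2 = 1*43 + 21 = 64, q_2 = 1*2 + 1 = 3.
  i=3: a_3=4, p_3 = 4*64 + 43 = 299, q_3 = 4*3 + 2 = 14.
  i=4: a_4=1, p_4 = 1*299 + 64 = 363, q_4 = 1*14 + 3 = 17.
  i=5: a_5=2, p_5 = 2*363 + 299 = 1025, q_5 = 2*17 + 14 = 48.
Check: 1025^2 - 456*48^2 = 1050625 - 1050624 = 1, so (x, y) = (1025, 48) solves the equation, and by the theorem it is the least positive solution.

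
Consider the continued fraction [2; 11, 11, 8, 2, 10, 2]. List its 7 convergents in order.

2/1, 23/11, 255/122, 2063/987, 4381/2096, 45873/21947, 96127/45990

Using the convergent recurrence p_i = a_i*p_{i-1} + p_{i-2}, q_i = a_i*q_{i-1} + q_{i-2} with p_{-2}=0, p_{-1}=1, q_{-2}=1, q_{-1}=0:
  i=0: a_0=2, p_0 = 2*1 + 0 = 2, q_0 = 2*0 + 1 = 1.
  i=1: a_1=11, p_1 = 11*2 + 1 = 23, q_1 = 11*1 + 0 = 11.
  i=2: a_2=11, p_2 = 11*23 + 2 = 255, q_2 = 11*11 + 1 = 122.
  i=3: a_3=8, p_3 = 8*255 + 23 = 2063, q_3 = 8*122 + 11 = 987.
  i=4: a_4=2, p_4 = 2*2063 + 255 = 4381, q_4 = 2*987 + 122 = 2096.
  i=5: a_5=10, p_5 = 10*4381 + 2063 = 45873, q_5 = 10*2096 + 987 = 21947.
  i=6: a_6=2, p_6 = 2*45873 + 4381 = 96127, q_6 = 2*21947 + 2096 = 45990.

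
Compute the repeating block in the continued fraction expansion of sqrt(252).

Write x_i = (sqrt(252) + m_i)/d_i with (m_0, d_0) = (0, 1). a_0 = floor(sqrt(252)) = 15, since 15^2 = 225 <= 252 < 256 = 16^2.
Iterate m_{i+1} = d_i*a_i - m_i, d_{i+1} = (252 - m_{i+1}^2)/d_i, a_{i+1} = floor((a_0 + m_{i+1})/d_{i+1}):
  m_1 = 1*15 - 0 = 15, d_1 = (252 - 15^2)/1 = 27/1 = 27, a_1 = floor((15 + 15)/27) = 1.
  m_2 = 27*1 - 15 = 12, d_2 = (252 - 12^2)/27 = 108/27 = 4, a_2 = floor((15 + 12)/4) = 6.
  m_3 = 4*6 - 12 = 12, d_3 = (252 - 12^2)/4 = 108/4 = 27, a_3 = floor((15 + 12)/27) = 1.
  m_4 = 27*1 - 12 = 15, d_4 = (252 - 15^2)/27 = 27/27 = 1, a_4 = floor((15 + 15)/1) = 30.
  m_5 = 1*30 - 15 = 15, d_5 = (252 - 15^2)/1 = 27/1 = 27: (m_5, d_5) = (m_1, d_1) = (15, 27), so from here the quotients repeat a_1, ..., a_4; the period length is 4.
Hence the expansion of sqrt(252) is a_0 = 15 followed by the repeating block 1, 6, 1, 30 (period 4).

[15; (1, 6, 1, 30)]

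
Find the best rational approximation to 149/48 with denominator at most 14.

31/10

Expand x = 149/48 as a continued fraction with the Euclidean algorithm:
  149 = 3*48 + 5, so a_0 = 3.
  48 = 9*5 + 3, so a_1 = 9.
  5 = 1*3 + 2, so a_2 = 1.
  3 = 1*2 + 1, so a_3 = 1.
  2 = 2*1 + 0, so a_4 = 2.
so x = [3; 9, 1, 1, 2].
Convergents (p_i = a_i*p_{i-1} + p_{i-2}, q_i = a_i*q_{i-1} + q_{i-2} with p_{-2}=0, p_{-1}=1, q_{-2}=1, q_{-1}=0), until the denominator exceeds 14:
  i=0: a_0=3, p_0 = 3*1 + 0 = 3, q_0 = 3*0 + 1 = 1.
  i=1: a_1=9, p_1 = 9*3 + 1 = 28, q_1 = 9*1 + 0 = 9.
  i=2: a_2=1, p_2 = 1*28 + 3 = 31, q_2 = 1*9 + 1 = 10.
  i=3: a_3=1, p_3 = 1*31 + 28 = 59, q_3 = 1*10 + 9 = 19.
q_3 = 19 > 14, so the last convergent with denominator <= 14 is p_2/q_2 = 31/10.
The closest fraction with denominator <= 14 is either p_2/q_2 or the intermediate fraction (k*p_2 + p_1)/(k*q_2 + q_1) with the largest k >= 1 whose denominator stays <= 14; these approach x as k grows, and every other convergent or intermediate fraction in range is farther away.
Largest k: floor((14 - q_1)/q_2) = floor((14 - 9)/10) = 0.
Since k = 0, no intermediate fraction beyond p_2/q_2 has denominator <= 14, so the convergent 31/10 is the closest (its error is |149*10 - 31*48|/(48*10) = 2/480).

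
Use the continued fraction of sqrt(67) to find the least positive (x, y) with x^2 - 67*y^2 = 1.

First expand sqrt(67) as a continued fraction. With x_i = (sqrt(67) + m_i)/d_i and (m_0, d_0) = (0, 1): a_0 = floor(sqrt(67)) = 8, since 8^2 = 64 <= 67 < 81 = 9^2.
Iterate m_{i+1} = d_i*a_i - m_i, d_{i+1} = (67 - m_{i+1}^2)/d_i, a_{i+1} = floor((a_0 + m_{i+1})/d_{i+1}):
  m_1 = 1*8 - 0 = 8, d_1 = (67 - 8^2)/1 = 3/1 = 3, a_1 = floor((8 + 8)/3) = 5.
  m_2 = 3*5 - 8 = 7, d_2 = (67 - 7^2)/3 = 18/3 = 6, a_2 = floor((8 + 7)/6) = 2.
  m_3 = 6*2 - 7 = 5, d_3 = (67 - 5^2)/6 = 42/6 = 7, a_3 = floor((8 + 5)/7) = 1.
  m_4 = 7*1 - 5 = 2, d_4 = (67 - 2^2)/7 = 63/7 = 9, a_4 = floor((8 + 2)/9) = 1.
  m_5 = 9*1 - 2 = 7, d_5 = (67 - 7^2)/9 = 18/9 = 2, a_5 = floor((8 + 7)/2) = 7.
  m_6 = 2*7 - 7 = 7, d_6 = (67 - 7^2)/2 = 18/2 = 9, a_6 = floor((8 + 7)/9) = 1.
  m_7 = 9*1 - 7 = 2, d_7 = (67 - 2^2)/9 = 63/9 = 7, a_7 = floor((8 + 2)/7) = 1.
  m_8 = 7*1 - 2 = 5, d_8 = (67 - 5^2)/7 = 42/7 = 6, a_8 = floor((8 + 5)/6) = 2.
  m_9 = 6*2 - 5 = 7, d_9 = (67 - 7^2)/6 = 18/6 = 3, a_9 = floor((8 + 7)/3) = 5.
  m_10 = 3*5 - 7 = 8, d_10 = (67 - 8^2)/3 = 3/3 = 1, a_10 = floor((8 + 8)/1) = 16.
  m_11 = 1*16 - 8 = 8, d_11 = (67 - 8^2)/1 = 3/1 = 3: (m_11, d_11) = (m_1, d_1) = (8, 3), so from here the quotients repeat a_1, ..., a_10; the period length is 10.
So sqrt(67) = [8; (5, 2, 1, 1, 7, 1, 1, 2, 5, 16)] with period length k = 10.
k is even, so the fundamental solution of x^2 - 67y^2 = 1 is (p_{k-1}, q_{k-1}) = (p_9, q_9); compute convergents through index 9.
Convergents (p_i = a_i*p_{i-1} + p_{i-2}, q_i = a_i*q_{i-1} + q_{i-2} with p_{-2}=0, p_{-1}=1, q_{-2}=1, q_{-1}=0):
  i=0: a_0=8, p_0 = 8*1 + 0 = 8, q_0 = 8*0 + 1 = 1.
  i=1: a_1=5, p_1 = 5*8 + 1 = 41, q_1 = 5*1 + 0 = 5.
  i=2: a_2=2, p_2 = 2*41 + 8 = 90, q_2 = 2*5 + 1 = 11.
  i=3: a_3=1, p_3 = 1*90 + 41 = 131, q_3 = 1*11 + 5 = 16.
  i=4: a_4=1, p_4 = 1*131 + 90 = 221, q_4 = 1*16 + 11 = 27.
  i=5: a_5=7, p_5 = 7*221 + 131 = 1678, q_5 = 7*27 + 16 = 205.
  i=6: a_6=1, p_6 = 1*1678 + 221 = 1899, q_6 = 1*205 + 27 = 232.
  i=7: a_7=1, p_7 = 1*1899 + 1678 = 3577, q_7 = 1*232 + 205 = 437.
  i=8: a_8=2, p_8 = 2*3577 + 1899 = 9053, q_8 = 2*437 + 232 = 1106.
  i=9: a_9=5, p_9 = 5*9053 + 3577 = 48842, q_9 = 5*1106 + 437 = 5967.
Check: 48842^2 - 67*5967^2 = 2385540964 - 2385540963 = 1, so (x, y) = (48842, 5967) solves the equation, and by the theorem it is the least positive solution.

(x, y) = (48842, 5967)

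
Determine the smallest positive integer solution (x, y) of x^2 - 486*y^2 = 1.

First expand sqrt(486) as a continued fraction. With x_i = (sqrt(486) + m_i)/d_i and (m_0, d_0) = (0, 1): a_0 = floor(sqrt(486)) = 22, since 22^2 = 484 <= 486 < 529 = 23^2.
Iterate m_{i+1} = d_i*a_i - m_i, d_{i+1} = (486 - m_{i+1}^2)/d_i, a_{i+1} = floor((a_0 + m_{i+1})/d_{i+1}):
  m_1 = 1*22 - 0 = 22, d_1 = (486 - 22^2)/1 = 2/1 = 2, a_1 = floor((22 + 22)/2) = 22.
  m_2 = 2*22 - 22 = 22, d_2 = (486 - 22^2)/2 = 2/2 = 1, a_2 = floor((22 + 22)/1) = 44.
  m_3 = 1*44 - 22 = 22, d_3 = (486 - 22^2)/1 = 2/1 = 2: (m_3, d_3) = (m_1, d_1) = (22, 2), so from here the quotients repeat a_1, a_2; the period length is 2.
So sqrt(486) = [22; (22, 44)] with period length k = 2.
k is even, so the fundamental solution of x^2 - 486y^2 = 1 is (p_{k-1}, q_{k-1}) = (p_1, q_1); compute convergents through index 1.
Convergents (p_i = a_i*p_{i-1} + p_{i-2}, q_i = a_i*q_{i-1} + q_{i-2} with p_{-2}=0, p_{-1}=1, q_{-2}=1, q_{-1}=0):
  i=0: a_0=22, p_0 = 22*1 + 0 = 22, q_0 = 22*0 + 1 = 1.
  i=1: a_1=22, p_1 = 22*22 + 1 = 485, q_1 = 22*1 + 0 = 22.
Check: 485^2 - 486*22^2 = 235225 - 235224 = 1, so (x, y) = (485, 22) solves the equation, and by the theorem it is the least positive solution.

(x, y) = (485, 22)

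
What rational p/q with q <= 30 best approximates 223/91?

Expand x = 223/91 as a continued fraction with the Euclidean algorithm:
  223 = 2*91 + 41, so a_0 = 2.
  91 = 2*41 + 9, so a_1 = 2.
  41 = 4*9 + 5, so a_2 = 4.
  9 = 1*5 + 4, so a_3 = 1.
  5 = 1*4 + 1, so a_4 = 1.
  4 = 4*1 + 0, so a_5 = 4.
so x = [2; 2, 4, 1, 1, 4].
Convergents (p_i = a_i*p_{i-1} + p_{i-2}, q_i = a_i*q_{i-1} + q_{i-2} with p_{-2}=0, p_{-1}=1, q_{-2}=1, q_{-1}=0), until the denominator exceeds 30:
  i=0: a_0=2, p_0 = 2*1 + 0 = 2, q_0 = 2*0 + 1 = 1.
  i=1: a_1=2, p_1 = 2*2 + 1 = 5, q_1 = 2*1 + 0 = 2.
  i=2: a_2=4, p_2 = 4*5 + 2 = 22, q_2 = 4*2 + 1 = 9.
  i=3: a_3=1, p_3 = 1*22 + 5 = 27, q_3 = 1*9 + 2 = 11.
  i=4: a_4=1, p_4 = 1*27 + 22 = 49, q_4 = 1*11 + 9 = 20.
  i=5: a_5=4, p_5 = 4*49 + 27 = 223, q_5 = 4*20 + 11 = 91.
q_5 = 91 > 30, so the last convergent with denominator <= 30 is p_4/q_4 = 49/20.
The closest fraction with denominator <= 30 is either p_4/q_4 or the intermediate fraction (k*p_4 + p_3)/(k*q_4 + q_3) with the largest k >= 1 whose denominator stays <= 30; these approach x as k grows, and every other convergent or intermediate fraction in range is farther away.
Largest k: floor((30 - q_3)/q_4) = floor((30 - 11)/20) = 0.
Since k = 0, no intermediate fraction beyond p_4/q_4 has denominator <= 30, so the convergent 49/20 is the closest (its error is |223*20 - 49*91|/(91*20) = 1/1820).

49/20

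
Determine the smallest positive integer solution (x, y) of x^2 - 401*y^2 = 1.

(x, y) = (801, 40)

First expand sqrt(401) as a continued fraction. With x_i = (sqrt(401) + m_i)/d_i and (m_0, d_0) = (0, 1): a_0 = floor(sqrt(401)) = 20, since 20^2 = 400 <= 401 < 441 = 21^2.
Iterate m_{i+1} = d_i*a_i - m_i, d_{i+1} = (401 - m_{i+1}^2)/d_i, a_{i+1} = floor((a_0 + m_{i+1})/d_{i+1}):
  m_1 = 1*20 - 0 = 20, d_1 = (401 - 20^2)/1 = 1/1 = 1, a_1 = floor((20 + 20)/1) = 40.
  m_2 = 1*40 - 20 = 20, d_2 = (401 - 20^2)/1 = 1/1 = 1: (m_2, d_2) = (m_1, d_1) = (20, 1), so from here the quotient a_1 repeats; the period length is 1.
So sqrt(401) = [20; (40)] with period length k = 1.
k is odd, so (p_{k-1}, q_{k-1}) only solves x^2 - 401y^2 = -1 and the fundamental solution of x^2 - 401y^2 = 1 is (p_{2k-1}, q_{2k-1}) = (p_1, q_1); compute convergents through index 1, running through the period twice.
Convergents (p_i = a_i*p_{i-1} + p_{i-2}, q_i = a_i*q_{i-1} + q_{i-2} with p_{-2}=0, p_{-1}=1, q_{-2}=1, q_{-1}=0):
  i=0: a_0=20, p_0 = 20*1 + 0 = 20, q_0 = 20*0 + 1 = 1.
  i=1: a_1=40, p_1 = 40*20 + 1 = 801, q_1 = 40*1 + 0 = 40.
Indeed p_0^2 - 401*q_0^2 = 400 - 401 = -1, not +1.
Check: 801^2 - 401*40^2 = 641601 - 641600 = 1, so (x, y) = (801, 40) solves the equation, and by the theorem it is the least positive solution.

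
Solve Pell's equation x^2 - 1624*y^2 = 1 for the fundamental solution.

(x, y) = (59468095, 1475676)

First expand sqrt(1624) as a continued fraction. With x_i = (sqrt(1624) + m_i)/d_i and (m_0, d_0) = (0, 1): a_0 = floor(sqrt(1624)) = 40, since 40^2 = 1600 <= 1624 < 1681 = 41^2.
Iterate m_{i+1} = d_i*a_i - m_i, d_{i+1} = (1624 - m_{i+1}^2)/d_i, a_{i+1} = floor((a_0 + m_{i+1})/d_{i+1}):
  m_1 = 1*40 - 0 = 40, d_1 = (1624 - 40^2)/1 = 24/1 = 24, a_1 = floor((40 + 40)/24) = 3.
  m_2 = 24*3 - 40 = 32, d_2 = (1624 - 32^2)/24 = 600/24 = 25, a_2 = floor((40 + 32)/25) = 2.
  m_3 = 25*2 - 32 = 18, d_3 = (1624 - 18^2)/25 = 1300/25 = 52, a_3 = floor((40 + 18)/52) = 1.
  m_4 = 52*1 - 18 = 34, d_4 = (1624 - 34^2)/52 = 468/52 = 9, a_4 = floor((40 + 34)/9) = 8.
  m_5 = 9*8 - 34 = 38, d_5 = (1624 - 38^2)/9 = 180/9 = 20, a_5 = floor((40 + 38)/20) = 3.
  m_6 = 20*3 - 38 = 22, d_6 = (1624 - 22^2)/20 = 1140/20 = 57, a_6 = floor((40 + 22)/57) = 1.
  m_7 = 57*1 - 22 = 35, d_7 = (1624 - 35^2)/57 = 399/57 = 7, a_7 = floor((40 + 35)/7) = 10.
  m_8 = 7*10 - 35 = 35, d_8 = (1624 - 35^2)/7 = 399/7 = 57, a_8 = floor((40 + 35)/57) = 1.
  m_9 = 57*1 - 35 = 22, d_9 = (1624 - 22^2)/57 = 1140/57 = 20, a_9 = floor((40 + 22)/20) = 3.
  m_10 = 20*3 - 22 = 38, d_10 = (1624 - 38^2)/20 = 180/20 = 9, a_10 = floor((40 + 38)/9) = 8.
  m_11 = 9*8 - 38 = 34, d_11 = (1624 - 34^2)/9 = 468/9 = 52, a_11 = floor((40 + 34)/52) = 1.
  m_12 = 52*1 - 34 = 18, d_12 = (1624 - 18^2)/52 = 1300/52 = 25, a_12 = floor((40 + 18)/25) = 2.
  m_13 = 25*2 - 18 = 32, d_13 = (1624 - 32^2)/25 = 600/25 = 24, a_13 = floor((40 + 32)/24) = 3.
  m_14 = 24*3 - 32 = 40, d_14 = (1624 - 40^2)/24 = 24/24 = 1, a_14 = floor((40 + 40)/1) = 80.
  m_15 = 1*80 - 40 = 40, d_15 = (1624 - 40^2)/1 = 24/1 = 24: (m_15, d_15) = (m_1, d_1) = (40, 24), so from here the quotients repeat a_1, ..., a_14; the period length is 14.
So sqrt(1624) = [40; (3, 2, 1, 8, 3, 1, 10, 1, 3, 8, 1, 2, 3, 80)] with period length k = 14.
k is even, so the fundamental solution of x^2 - 1624y^2 = 1 is (p_{k-1}, q_{k-1}) = (p_13, q_13); compute convergents through index 13.
Convergents (p_i = a_i*p_{i-1} + p_{i-2}, q_i = a_i*q_{i-1} + q_{i-2} with p_{-2}=0, p_{-1}=1, q_{-2}=1, q_{-1}=0):
  i=0: a_0=40, p_0 = 40*1 + 0 = 40, q_0 = 40*0 + 1 = 1.
  i=1: a_1=3, p_1 = 3*40 + 1 = 121, q_1 = 3*1 + 0 = 3.
  i=2: a_2=2, p_2 = 2*121 + 40 = 282, q_2 = 2*3 + 1 = 7.
  i=3: a_3=1, p_3 = 1*282 + 121 = 403, q_3 = 1*7 + 3 = 10.
  i=4: a_4=8, p_4 = 8*403 + 282 = 3506, q_4 = 8*10 + 7 = 87.
  i=5: a_5=3, p_5 = 3*3506 + 403 = 10921, q_5 = 3*87 + 10 = 271.
  i=6: a_6=1, p_6 = 1*10921 + 3506 = 14427, q_6 = 1*271 + 87 = 358.
  i=7: a_7=10, p_7 = 10*14427 + 10921 = 155191, q_7 = 10*358 + 271 = 3851.
  i=8: a_8=1, p_8 = 1*155191 + 14427 = 169618, q_8 = 1*3851 + 358 = 4209.
  i=9: a_9=3, p_9 = 3*169618 + 155191 = 664045, q_9 = 3*4209 + 3851 = 16478.
  i=10: a_10=8, p_10 = 8*664045 + 169618 = 5481978, q_10 = 8*16478 + 4209 = 136033.
  i=11: a_11=1, p_11 = 1*5481978 + 664045 = 6146023, q_11 = 1*136033 + 16478 = 152511.
  i=12: a_12=2, p_12 = 2*6146023 + 5481978 = 17774024, q_12 = 2*152511 + 136033 = 441055.
  i=13: a_13=3, p_13 = 3*17774024 + 6146023 = 59468095, q_13 = 3*441055 + 152511 = 1475676.
Check: 59468095^2 - 1624*1475676^2 = 3536454322929025 - 3536454322929024 = 1, so (x, y) = (59468095, 1475676) solves the equation, and by the theorem it is the least positive solution.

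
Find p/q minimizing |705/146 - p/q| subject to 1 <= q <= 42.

169/35

Expand x = 705/146 as a continued fraction with the Euclidean algorithm:
  705 = 4*146 + 121, so a_0 = 4.
  146 = 1*121 + 25, so a_1 = 1.
  121 = 4*25 + 21, so a_2 = 4.
  25 = 1*21 + 4, so a_3 = 1.
  21 = 5*4 + 1, so a_4 = 5.
  4 = 4*1 + 0, so a_5 = 4.
so x = [4; 1, 4, 1, 5, 4].
Convergents (p_i = a_i*p_{i-1} + p_{i-2}, q_i = a_i*q_{i-1} + q_{i-2} with p_{-2}=0, p_{-1}=1, q_{-2}=1, q_{-1}=0), until the denominator exceeds 42:
  i=0: a_0=4, p_0 = 4*1 + 0 = 4, q_0 = 4*0 + 1 = 1.
  i=1: a_1=1, p_1 = 1*4 + 1 = 5, q_1 = 1*1 + 0 = 1.
  i=2: a_2=4, p_2 = 4*5 + 4 = 24, q_2 = 4*1 + 1 = 5.
  i=3: a_3=1, p_3 = 1*24 + 5 = 29, q_3 = 1*5 + 1 = 6.
  i=4: a_4=5, p_4 = 5*29 + 24 = 169, q_4 = 5*6 + 5 = 35.
  i=5: a_5=4, p_5 = 4*169 + 29 = 705, q_5 = 4*35 + 6 = 146.
q_5 = 146 > 42, so the last convergent with denominator <= 42 is p_4/q_4 = 169/35.
The closest fraction with denominator <= 42 is either p_4/q_4 or the intermediate fraction (k*p_4 + p_3)/(k*q_4 + q_3) with the largest k >= 1 whose denominator stays <= 42; these approach x as k grows, and every other convergent or intermediate fraction in range is farther away.
Largest k: floor((42 - q_3)/q_4) = floor((42 - 6)/35) = 1.
That gives (1*169 + 29)/(1*35 + 6) = 198/41.
Compare the errors: |x - 169/35| = |705*35 - 169*146|/(146*35) = 1/5110, and |x - 198/41| = |705*41 - 198*146|/(146*41) = 3/5986.
Cross-multiplying, 1*5986 = 5986 < 15330 = 3*5110, so 1/5110 is smaller: the convergent 169/35 is closer to x than 198/41.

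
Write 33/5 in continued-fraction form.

[6; 1, 1, 2]

Run the Euclidean algorithm on 33 and 5; the successive quotients are the partial quotients a_0, a_1, ... (each step inverts the fractional part left over by the previous one):
  33 = 6*5 + 3, so a_0 = 6.
  5 = 1*3 + 2, so a_1 = 1.
  3 = 1*2 + 1, so a_2 = 1.
  2 = 2*1 + 0, so a_3 = 2.
The remainder reaches 0 after 4 divisions, so the expansion has 4 partial quotients, read off in order.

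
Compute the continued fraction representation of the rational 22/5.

[4; 2, 2]

Run the Euclidean algorithm on 22 and 5; the successive quotients are the partial quotients a_0, a_1, ... (each step inverts the fractional part left over by the previous one):
  22 = 4*5 + 2, so a_0 = 4.
  5 = 2*2 + 1, so a_1 = 2.
  2 = 2*1 + 0, so a_2 = 2.
The remainder reaches 0 after 3 divisions, so the expansion has 3 partial quotients, read off in order.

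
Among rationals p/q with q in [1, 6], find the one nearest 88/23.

Expand x = 88/23 as a continued fraction with the Euclidean algorithm:
  88 = 3*23 + 19, so a_0 = 3.
  23 = 1*19 + 4, so a_1 = 1.
  19 = 4*4 + 3, so a_2 = 4.
  4 = 1*3 + 1, so a_3 = 1.
  3 = 3*1 + 0, so a_4 = 3.
so x = [3; 1, 4, 1, 3].
Convergents (p_i = a_i*p_{i-1} + p_{i-2}, q_i = a_i*q_{i-1} + q_{i-2} with p_{-2}=0, p_{-1}=1, q_{-2}=1, q_{-1}=0), until the denominator exceeds 6:
  i=0: a_0=3, p_0 = 3*1 + 0 = 3, q_0 = 3*0 + 1 = 1.
  i=1: a_1=1, p_1 = 1*3 + 1 = 4, q_1 = 1*1 + 0 = 1.
  i=2: a_2=4, p_2 = 4*4 + 3 = 19, q_2 = 4*1 + 1 = 5.
  i=3: a_3=1, p_3 = 1*19 + 4 = 23, q_3 = 1*5 + 1 = 6.
  i=4: a_4=3, p_4 = 3*23 + 19 = 88, q_4 = 3*6 + 5 = 23.
q_4 = 23 > 6, so the last convergent with denominator <= 6 is p_3/q_3 = 23/6.
The closest fraction with denominator <= 6 is either p_3/q_3 or the intermediate fraction (k*p_3 + p_2)/(k*q_3 + q_2) with the largest k >= 1 whose denominator stays <= 6; these approach x as k grows, and every other convergent or intermediate fraction in range is farther away.
Largest k: floor((6 - q_2)/q_3) = floor((6 - 5)/6) = 0.
Since k = 0, no intermediate fraction beyond p_3/q_3 has denominator <= 6, so the convergent 23/6 is the closest (its error is |88*6 - 23*23|/(23*6) = 1/138).

23/6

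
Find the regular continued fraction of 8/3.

[2; 1, 2]

Run the Euclidean algorithm on 8 and 3; the successive quotients are the partial quotients a_0, a_1, ... (each step inverts the fractional part left over by the previous one):
  8 = 2*3 + 2, so a_0 = 2.
  3 = 1*2 + 1, so a_1 = 1.
  2 = 2*1 + 0, so a_2 = 2.
The remainder reaches 0 after 3 divisions, so the expansion has 3 partial quotients, read off in order.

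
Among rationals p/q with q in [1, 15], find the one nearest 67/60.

Expand x = 67/60 as a continued fraction with the Euclidean algorithm:
  67 = 1*60 + 7, so a_0 = 1.
  60 = 8*7 + 4, so a_1 = 8.
  7 = 1*4 + 3, so a_2 = 1.
  4 = 1*3 + 1, so a_3 = 1.
  3 = 3*1 + 0, so a_4 = 3.
so x = [1; 8, 1, 1, 3].
Convergents (p_i = a_i*p_{i-1} + p_{i-2}, q_i = a_i*q_{i-1} + q_{i-2} with p_{-2}=0, p_{-1}=1, q_{-2}=1, q_{-1}=0), until the denominator exceeds 15:
  i=0: a_0=1, p_0 = 1*1 + 0 = 1, q_0 = 1*0 + 1 = 1.
  i=1: a_1=8, p_1 = 8*1 + 1 = 9, q_1 = 8*1 + 0 = 8.
  i=2: a_2=1, p_2 = 1*9 + 1 = 10, q_2 = 1*8 + 1 = 9.
  i=3: a_3=1, p_3 = 1*10 + 9 = 19, q_3 = 1*9 + 8 = 17.
q_3 = 17 > 15, so the last convergent with denominator <= 15 is p_2/q_2 = 10/9.
The closest fraction with denominator <= 15 is either p_2/q_2 or the intermediate fraction (k*p_2 + p_1)/(k*q_2 + q_1) with the largest k >= 1 whose denominator stays <= 15; these approach x as k grows, and every other convergent or intermediate fraction in range is farther away.
Largest k: floor((15 - q_1)/q_2) = floor((15 - 8)/9) = 0.
Since k = 0, no intermediate fraction beyond p_2/q_2 has denominator <= 15, so the convergent 10/9 is the closest (its error is |67*9 - 10*60|/(60*9) = 3/540).

10/9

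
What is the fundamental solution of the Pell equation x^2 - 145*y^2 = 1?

First expand sqrt(145) as a continued fraction. With x_i = (sqrt(145) + m_i)/d_i and (m_0, d_0) = (0, 1): a_0 = floor(sqrt(145)) = 12, since 12^2 = 144 <= 145 < 169 = 13^2.
Iterate m_{i+1} = d_i*a_i - m_i, d_{i+1} = (145 - m_{i+1}^2)/d_i, a_{i+1} = floor((a_0 + m_{i+1})/d_{i+1}):
  m_1 = 1*12 - 0 = 12, d_1 = (145 - 12^2)/1 = 1/1 = 1, a_1 = floor((12 + 12)/1) = 24.
  m_2 = 1*24 - 12 = 12, d_2 = (145 - 12^2)/1 = 1/1 = 1: (m_2, d_2) = (m_1, d_1) = (12, 1), so from here the quotient a_1 repeats; the period length is 1.
So sqrt(145) = [12; (24)] with period length k = 1.
k is odd, so (p_{k-1}, q_{k-1}) only solves x^2 - 145y^2 = -1 and the fundamental solution of x^2 - 145y^2 = 1 is (p_{2k-1}, q_{2k-1}) = (p_1, q_1); compute convergents through index 1, running through the period twice.
Convergents (p_i = a_i*p_{i-1} + p_{i-2}, q_i = a_i*q_{i-1} + q_{i-2} with p_{-2}=0, p_{-1}=1, q_{-2}=1, q_{-1}=0):
  i=0: a_0=12, p_0 = 12*1 + 0 = 12, q_0 = 12*0 + 1 = 1.
  i=1: a_1=24, p_1 = 24*12 + 1 = 289, q_1 = 24*1 + 0 = 24.
Indeed p_0^2 - 145*q_0^2 = 144 - 145 = -1, not +1.
Check: 289^2 - 145*24^2 = 83521 - 83520 = 1, so (x, y) = (289, 24) solves the equation, and by the theorem it is the least positive solution.

(x, y) = (289, 24)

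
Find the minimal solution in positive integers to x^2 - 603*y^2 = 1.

(x, y) = (48842, 1989)

First expand sqrt(603) as a continued fraction. With x_i = (sqrt(603) + m_i)/d_i and (m_0, d_0) = (0, 1): a_0 = floor(sqrt(603)) = 24, since 24^2 = 576 <= 603 < 625 = 25^2.
Iterate m_{i+1} = d_i*a_i - m_i, d_{i+1} = (603 - m_{i+1}^2)/d_i, a_{i+1} = floor((a_0 + m_{i+1})/d_{i+1}):
  m_1 = 1*24 - 0 = 24, d_1 = (603 - 24^2)/1 = 27/1 = 27, a_1 = floor((24 + 24)/27) = 1.
  m_2 = 27*1 - 24 = 3, d_2 = (603 - 3^2)/27 = 594/27 = 22, a_2 = floor((24 + 3)/22) = 1.
  m_3 = 22*1 - 3 = 19, d_3 = (603 - 19^2)/22 = 242/22 = 11, a_3 = floor((24 + 19)/11) = 3.
  m_4 = 11*3 - 19 = 14, d_4 = (603 - 14^2)/11 = 407/11 = 37, a_4 = floor((24 + 14)/37) = 1.
  m_5 = 37*1 - 14 = 23, d_5 = (603 - 23^2)/37 = 74/37 = 2, a_5 = floor((24 + 23)/2) = 23.
  m_6 = 2*23 - 23 = 23, d_6 = (603 - 23^2)/2 = 74/2 = 37, a_6 = floor((24 + 23)/37) = 1.
  m_7 = 37*1 - 23 = 14, d_7 = (603 - 14^2)/37 = 407/37 = 11, a_7 = floor((24 + 14)/11) = 3.
  m_8 = 11*3 - 14 = 19, d_8 = (603 - 19^2)/11 = 242/11 = 22, a_8 = floor((24 + 19)/22) = 1.
  m_9 = 22*1 - 19 = 3, d_9 = (603 - 3^2)/22 = 594/22 = 27, a_9 = floor((24 + 3)/27) = 1.
  m_10 = 27*1 - 3 = 24, d_10 = (603 - 24^2)/27 = 27/27 = 1, a_10 = floor((24 + 24)/1) = 48.
  m_11 = 1*48 - 24 = 24, d_11 = (603 - 24^2)/1 = 27/1 = 27: (m_11, d_11) = (m_1, d_1) = (24, 27), so from here the quotients repeat a_1, ..., a_10; the period length is 10.
So sqrt(603) = [24; (1, 1, 3, 1, 23, 1, 3, 1, 1, 48)] with period length k = 10.
k is even, so the fundamental solution of x^2 - 603y^2 = 1 is (p_{k-1}, q_{k-1}) = (p_9, q_9); compute convergents through index 9.
Convergents (p_i = a_i*p_{i-1} + p_{i-2}, q_i = a_i*q_{i-1} + q_{i-2} with p_{-2}=0, p_{-1}=1, q_{-2}=1, q_{-1}=0):
  i=0: a_0=24, p_0 = 24*1 + 0 = 24, q_0 = 24*0 + 1 = 1.
  i=1: a_1=1, p_1 = 1*24 + 1 = 25, q_1 = 1*1 + 0 = 1.
  i=2: a_2=1, p_2 = 1*25 + 24 = 49, q_2 = 1*1 + 1 = 2.
  i=3: a_3=3, p_3 = 3*49 + 25 = 172, q_3 = 3*2 + 1 = 7.
  i=4: a_4=1, p_4 = 1*172 + 49 = 221, q_4 = 1*7 + 2 = 9.
  i=5: a_5=23, p_5 = 23*221 + 172 = 5255, q_5 = 23*9 + 7 = 214.
  i=6: a_6=1, p_6 = 1*5255 + 221 = 5476, q_6 = 1*214 + 9 = 223.
  i=7: a_7=3, p_7 = 3*5476 + 5255 = 21683, q_7 = 3*223 + 214 = 883.
  i=8: a_8=1, p_8 = 1*21683 + 5476 = 27159, q_8 = 1*883 + 223 = 1106.
  i=9: a_9=1, p_9 = 1*27159 + 21683 = 48842, q_9 = 1*1106 + 883 = 1989.
Check: 48842^2 - 603*1989^2 = 2385540964 - 2385540963 = 1, so (x, y) = (48842, 1989) solves the equation, and by the theorem it is the least positive solution.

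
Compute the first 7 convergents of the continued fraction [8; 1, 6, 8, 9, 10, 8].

Using the convergent recurrence p_i = a_i*p_{i-1} + p_{i-2}, q_i = a_i*q_{i-1} + q_{i-2} with p_{-2}=0, p_{-1}=1, q_{-2}=1, q_{-1}=0:
  i=0: a_0=8, p_0 = 8*1 + 0 = 8, q_0 = 8*0 + 1 = 1.
  i=1: a_1=1, p_1 = 1*8 + 1 = 9, q_1 = 1*1 + 0 = 1.
  i=2: a_2=6, p_2 = 6*9 + 8 = 62, q_2 = 6*1 + 1 = 7.
  i=3: a_3=8, p_3 = 8*62 + 9 = 505, q_3 = 8*7 + 1 = 57.
  i=4: a_4=9, p_4 = 9*505 + 62 = 4607, q_4 = 9*57 + 7 = 520.
  i=5: a_5=10, p_5 = 10*4607 + 505 = 46575, q_5 = 10*520 + 57 = 5257.
  i=6: a_6=8, p_6 = 8*46575 + 4607 = 377207, q_6 = 8*5257 + 520 = 42576.

8/1, 9/1, 62/7, 505/57, 4607/520, 46575/5257, 377207/42576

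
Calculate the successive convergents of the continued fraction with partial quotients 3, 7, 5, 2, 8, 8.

Using the convergent recurrence p_i = a_i*p_{i-1} + p_{i-2}, q_i = a_i*q_{i-1} + q_{i-2} with p_{-2}=0, p_{-1}=1, q_{-2}=1, q_{-1}=0:
  i=0: a_0=3, p_0 = 3*1 + 0 = 3, q_0 = 3*0 + 1 = 1.
  i=1: a_1=7, p_1 = 7*3 + 1 = 22, q_1 = 7*1 + 0 = 7.
  i=2: a_2=5, p_2 = 5*22 + 3 = 113, q_2 = 5*7 + 1 = 36.
  i=3: a_3=2, p_3 = 2*113 + 22 = 248, q_3 = 2*36 + 7 = 79.
  i=4: a_4=8, p_4 = 8*248 + 113 = 2097, q_4 = 8*79 + 36 = 668.
  i=5: a_5=8, p_5 = 8*2097 + 248 = 17024, q_5 = 8*668 + 79 = 5423.

3/1, 22/7, 113/36, 248/79, 2097/668, 17024/5423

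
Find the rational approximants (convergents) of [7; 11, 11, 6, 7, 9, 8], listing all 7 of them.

7/1, 78/11, 865/122, 5268/743, 37741/5323, 344937/48650, 2797237/394523

Using the convergent recurrence p_i = a_i*p_{i-1} + p_{i-2}, q_i = a_i*q_{i-1} + q_{i-2} with p_{-2}=0, p_{-1}=1, q_{-2}=1, q_{-1}=0:
  i=0: a_0=7, p_0 = 7*1 + 0 = 7, q_0 = 7*0 + 1 = 1.
  i=1: a_1=11, p_1 = 11*7 + 1 = 78, q_1 = 11*1 + 0 = 11.
  i=2: a_2=11, p_2 = 11*78 + 7 = 865, q_2 = 11*11 + 1 = 122.
  i=3: a_3=6, p_3 = 6*865 + 78 = 5268, q_3 = 6*122 + 11 = 743.
  i=4: a_4=7, p_4 = 7*5268 + 865 = 37741, q_4 = 7*743 + 122 = 5323.
  i=5: a_5=9, p_5 = 9*37741 + 5268 = 344937, q_5 = 9*5323 + 743 = 48650.
  i=6: a_6=8, p_6 = 8*344937 + 37741 = 2797237, q_6 = 8*48650 + 5323 = 394523.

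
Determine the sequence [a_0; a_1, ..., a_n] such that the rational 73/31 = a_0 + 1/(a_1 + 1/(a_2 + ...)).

[2; 2, 1, 4, 2]

Run the Euclidean algorithm on 73 and 31; the successive quotients are the partial quotients a_0, a_1, ... (each step inverts the fractional part left over by the previous one):
  73 = 2*31 + 11, so a_0 = 2.
  31 = 2*11 + 9, so a_1 = 2.
  11 = 1*9 + 2, so a_2 = 1.
  9 = 4*2 + 1, so a_3 = 4.
  2 = 2*1 + 0, so a_4 = 2.
The remainder reaches 0 after 5 divisions, so the expansion has 5 partial quotients, read off in order.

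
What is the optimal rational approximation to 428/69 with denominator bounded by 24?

31/5

Expand x = 428/69 as a continued fraction with the Euclidean algorithm:
  428 = 6*69 + 14, so a_0 = 6.
  69 = 4*14 + 13, so a_1 = 4.
  14 = 1*13 + 1, so a_2 = 1.
  13 = 13*1 + 0, so a_3 = 13.
so x = [6; 4, 1, 13].
Convergents (p_i = a_i*p_{i-1} + p_{i-2}, q_i = a_i*q_{i-1} + q_{i-2} with p_{-2}=0, p_{-1}=1, q_{-2}=1, q_{-1}=0), until the denominator exceeds 24:
  i=0: a_0=6, p_0 = 6*1 + 0 = 6, q_0 = 6*0 + 1 = 1.
  i=1: a_1=4, p_1 = 4*6 + 1 = 25, q_1 = 4*1 + 0 = 4.
  i=2: a_2=1, p_2 = 1*25 + 6 = 31, q_2 = 1*4 + 1 = 5.
  i=3: a_3=13, p_3 = 13*31 + 25 = 428, q_3 = 13*5 + 4 = 69.
q_3 = 69 > 24, so the last convergent with denominator <= 24 is p_2/q_2 = 31/5.
The closest fraction with denominator <= 24 is either p_2/q_2 or the intermediate fraction (k*p_2 + p_1)/(k*q_2 + q_1) with the largest k >= 1 whose denominator stays <= 24; these approach x as k grows, and every other convergent or intermediate fraction in range is farther away.
Largest k: floor((24 - q_1)/q_2) = floor((24 - 4)/5) = 4.
That gives (4*31 + 25)/(4*5 + 4) = 149/24.
Compare the errors: |x - 31/5| = |428*5 - 31*69|/(69*5) = 1/345, and |x - 149/24| = |428*24 - 149*69|/(69*24) = 9/1656.
Cross-multiplying, 1*1656 = 1656 < 3105 = 9*345, so 1/345 is smaller: the convergent 31/5 is closer to x than 149/24.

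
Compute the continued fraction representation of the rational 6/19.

Run the Euclidean algorithm on 6 and 19; the successive quotients are the partial quotients a_0, a_1, ... (each step inverts the fractional part left over by the previous one):
  6 = 0*19 + 6, so a_0 = 0.
  19 = 3*6 + 1, so a_1 = 3.
  6 = 6*1 + 0, so a_2 = 6.
The remainder reaches 0 after 3 divisions, so the expansion has 3 partial quotients, read off in order.

[0; 3, 6]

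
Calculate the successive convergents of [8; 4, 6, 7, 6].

Using the convergent recurrence p_i = a_i*p_{i-1} + p_{i-2}, q_i = a_i*q_{i-1} + q_{i-2} with p_{-2}=0, p_{-1}=1, q_{-2}=1, q_{-1}=0:
  i=0: a_0=8, p_0 = 8*1 + 0 = 8, q_0 = 8*0 + 1 = 1.
  i=1: a_1=4, p_1 = 4*8 + 1 = 33, q_1 = 4*1 + 0 = 4.
  i=2: a_2=6, p_2 = 6*33 + 8 = 206, q_2 = 6*4 + 1 = 25.
  i=3: a_3=7, p_3 = 7*206 + 33 = 1475, q_3 = 7*25 + 4 = 179.
  i=4: a_4=6, p_4 = 6*1475 + 206 = 9056, q_4 = 6*179 + 25 = 1099.

8/1, 33/4, 206/25, 1475/179, 9056/1099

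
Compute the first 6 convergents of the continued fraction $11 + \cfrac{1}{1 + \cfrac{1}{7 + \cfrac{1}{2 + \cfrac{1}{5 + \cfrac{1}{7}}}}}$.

Using the convergent recurrence p_i = a_i*p_{i-1} + p_{i-2}, q_i = a_i*q_{i-1} + q_{i-2} with p_{-2}=0, p_{-1}=1, q_{-2}=1, q_{-1}=0:
  i=0: a_0=11, p_0 = 11*1 + 0 = 11, q_0 = 11*0 + 1 = 1.
  i=1: a_1=1, p_1 = 1*11 + 1 = 12, q_1 = 1*1 + 0 = 1.
  i=2: a_2=7, p_2 = 7*12 + 11 = 95, q_2 = 7*1 + 1 = 8.
  i=3: a_3=2, p_3 = 2*95 + 12 = 202, q_3 = 2*8 + 1 = 17.
  i=4: a_4=5, p_4 = 5*202 + 95 = 1105, q_4 = 5*17 + 8 = 93.
  i=5: a_5=7, p_5 = 7*1105 + 202 = 7937, q_5 = 7*93 + 17 = 668.

11/1, 12/1, 95/8, 202/17, 1105/93, 7937/668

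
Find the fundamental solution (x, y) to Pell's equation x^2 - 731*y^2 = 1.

(x, y) = (730, 27)

First expand sqrt(731) as a continued fraction. With x_i = (sqrt(731) + m_i)/d_i and (m_0, d_0) = (0, 1): a_0 = floor(sqrt(731)) = 27, since 27^2 = 729 <= 731 < 784 = 28^2.
Iterate m_{i+1} = d_i*a_i - m_i, d_{i+1} = (731 - m_{i+1}^2)/d_i, a_{i+1} = floor((a_0 + m_{i+1})/d_{i+1}):
  m_1 = 1*27 - 0 = 27, d_1 = (731 - 27^2)/1 = 2/1 = 2, a_1 = floor((27 + 27)/2) = 27.
  m_2 = 2*27 - 27 = 27, d_2 = (731 - 27^2)/2 = 2/2 = 1, a_2 = floor((27 + 27)/1) = 54.
  m_3 = 1*54 - 27 = 27, d_3 = (731 - 27^2)/1 = 2/1 = 2: (m_3, d_3) = (m_1, d_1) = (27, 2), so from here the quotients repeat a_1, a_2; the period length is 2.
So sqrt(731) = [27; (27, 54)] with period length k = 2.
k is even, so the fundamental solution of x^2 - 731y^2 = 1 is (p_{k-1}, q_{k-1}) = (p_1, q_1); compute convergents through index 1.
Convergents (p_i = a_i*p_{i-1} + p_{i-2}, q_i = a_i*q_{i-1} + q_{i-2} with p_{-2}=0, p_{-1}=1, q_{-2}=1, q_{-1}=0):
  i=0: a_0=27, p_0 = 27*1 + 0 = 27, q_0 = 27*0 + 1 = 1.
  i=1: a_1=27, p_1 = 27*27 + 1 = 730, q_1 = 27*1 + 0 = 27.
Check: 730^2 - 731*27^2 = 532900 - 532899 = 1, so (x, y) = (730, 27) solves the equation, and by the theorem it is the least positive solution.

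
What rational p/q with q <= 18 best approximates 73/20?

Expand x = 73/20 as a continued fraction with the Euclidean algorithm:
  73 = 3*20 + 13, so a_0 = 3.
  20 = 1*13 + 7, so a_1 = 1.
  13 = 1*7 + 6, so a_2 = 1.
  7 = 1*6 + 1, so a_3 = 1.
  6 = 6*1 + 0, so a_4 = 6.
so x = [3; 1, 1, 1, 6].
Convergents (p_i = a_i*p_{i-1} + p_{i-2}, q_i = a_i*q_{i-1} + q_{i-2} with p_{-2}=0, p_{-1}=1, q_{-2}=1, q_{-1}=0), until the denominator exceeds 18:
  i=0: a_0=3, p_0 = 3*1 + 0 = 3, q_0 = 3*0 + 1 = 1.
  i=1: a_1=1, p_1 = 1*3 + 1 = 4, q_1 = 1*1 + 0 = 1.
  i=2: a_2=1, p_2 = 1*4 + 3 = 7, q_2 = 1*1 + 1 = 2.
  i=3: a_3=1, p_3 = 1*7 + 4 = 11, q_3 = 1*2 + 1 = 3.
  i=4: a_4=6, p_4 = 6*11 + 7 = 73, q_4 = 6*3 + 2 = 20.
q_4 = 20 > 18, so the last convergent with denominator <= 18 is p_3/q_3 = 11/3.
The closest fraction with denominator <= 18 is either p_3/q_3 or the intermediate fraction (k*p_3 + p_2)/(k*q_3 + q_2) with the largest k >= 1 whose denominator stays <= 18; these approach x as k grows, and every other convergent or intermediate fraction in range is farther away.
Largest k: floor((18 - q_2)/q_3) = floor((18 - 2)/3) = 5.
That gives (5*11 + 7)/(5*3 + 2) = 62/17.
Compare the errors: |x - 11/3| = |73*3 - 11*20|/(20*3) = 1/60, and |x - 62/17| = |73*17 - 62*20|/(20*17) = 1/340.
Cross-multiplying, 1*60 = 60 < 340 = 1*340, so 1/340 is smaller: the intermediate fraction 62/17 is closer to x than 11/3.

62/17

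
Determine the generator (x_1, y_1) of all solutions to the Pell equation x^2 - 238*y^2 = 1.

First expand sqrt(238) as a continued fraction. With x_i = (sqrt(238) + m_i)/d_i and (m_0, d_0) = (0, 1): a_0 = floor(sqrt(238)) = 15, since 15^2 = 225 <= 238 < 256 = 16^2.
Iterate m_{i+1} = d_i*a_i - m_i, d_{i+1} = (238 - m_{i+1}^2)/d_i, a_{i+1} = floor((a_0 + m_{i+1})/d_{i+1}):
  m_1 = 1*15 - 0 = 15, d_1 = (238 - 15^2)/1 = 13/1 = 13, a_1 = floor((15 + 15)/13) = 2.
  m_2 = 13*2 - 15 = 11, d_2 = (238 - 11^2)/13 = 117/13 = 9, a_2 = floor((15 + 11)/9) = 2.
  m_3 = 9*2 - 11 = 7, d_3 = (238 - 7^2)/9 = 189/9 = 21, a_3 = floor((15 + 7)/21) = 1.
  m_4 = 21*1 - 7 = 14, d_4 = (238 - 14^2)/21 = 42/21 = 2, a_4 = floor((15 + 14)/2) = 14.
  m_5 = 2*14 - 14 = 14, d_5 = (238 - 14^2)/2 = 42/2 = 21, a_5 = floor((15 + 14)/21) = 1.
  m_6 = 21*1 - 14 = 7, d_6 = (238 - 7^2)/21 = 189/21 = 9, a_6 = floor((15 + 7)/9) = 2.
  m_7 = 9*2 - 7 = 11, d_7 = (238 - 11^2)/9 = 117/9 = 13, a_7 = floor((15 + 11)/13) = 2.
  m_8 = 13*2 - 11 = 15, d_8 = (238 - 15^2)/13 = 13/13 = 1, a_8 = floor((15 + 15)/1) = 30.
  m_9 = 1*30 - 15 = 15, d_9 = (238 - 15^2)/1 = 13/1 = 13: (m_9, d_9) = (m_1, d_1) = (15, 13), so from here the quotients repeat a_1, ..., a_8; the period length is 8.
So sqrt(238) = [15; (2, 2, 1, 14, 1, 2, 2, 30)] with period length k = 8.
k is even, so the fundamental solution of x^2 - 238y^2 = 1 is (p_{k-1}, q_{k-1}) = (p_7, q_7); compute convergents through index 7.
Convergents (p_i = a_i*p_{i-1} + p_{i-2}, q_i = a_i*q_{i-1} + q_{i-2} with p_{-2}=0, p_{-1}=1, q_{-2}=1, q_{-1}=0):
  i=0: a_0=15, p_0 = 15*1 + 0 = 15, q_0 = 15*0 + 1 = 1.
  i=1: a_1=2, p_1 = 2*15 + 1 = 31, q_1 = 2*1 + 0 = 2.
  i=2: a_2=2, p_2 = 2*31 + 15 = 77, q_2 = 2*2 + 1 = 5.
  i=3: a_3=1, p_3 = 1*77 + 31 = 108, q_3 = 1*5 + 2 = 7.
  i=4: a_4=14, p_4 = 14*108 + 77 = 1589, q_4 = 14*7 + 5 = 103.
  i=5: a_5=1, p_5 = 1*1589 + 108 = 1697, q_5 = 1*103 + 7 = 110.
  i=6: a_6=2, p_6 = 2*1697 + 1589 = 4983, q_6 = 2*110 + 103 = 323.
  i=7: a_7=2, p_7 = 2*4983 + 1697 = 11663, q_7 = 2*323 + 110 = 756.
Check: 11663^2 - 238*756^2 = 136025569 - 136025568 = 1, so (x, y) = (11663, 756) solves the equation, and by the theorem it is the least positive solution.

(x, y) = (11663, 756)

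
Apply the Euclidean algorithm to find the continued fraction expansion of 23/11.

[2; 11]

Run the Euclidean algorithm on 23 and 11; the successive quotients are the partial quotients a_0, a_1, ... (each step inverts the fractional part left over by the previous one):
  23 = 2*11 + 1, so a_0 = 2.
  11 = 11*1 + 0, so a_1 = 11.
The remainder reaches 0 after 2 divisions, so the expansion has 2 partial quotients, read off in order.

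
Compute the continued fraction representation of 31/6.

Run the Euclidean algorithm on 31 and 6; the successive quotients are the partial quotients a_0, a_1, ... (each step inverts the fractional part left over by the previous one):
  31 = 5*6 + 1, so a_0 = 5.
  6 = 6*1 + 0, so a_1 = 6.
The remainder reaches 0 after 2 divisions, so the expansion has 2 partial quotients, read off in order.

[5; 6]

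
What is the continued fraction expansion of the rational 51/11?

Run the Euclidean algorithm on 51 and 11; the successive quotients are the partial quotients a_0, a_1, ... (each step inverts the fractional part left over by the previous one):
  51 = 4*11 + 7, so a_0 = 4.
  11 = 1*7 + 4, so a_1 = 1.
  7 = 1*4 + 3, so a_2 = 1.
  4 = 1*3 + 1, so a_3 = 1.
  3 = 3*1 + 0, so a_4 = 3.
The remainder reaches 0 after 5 divisions, so the expansion has 5 partial quotients, read off in order.

[4; 1, 1, 1, 3]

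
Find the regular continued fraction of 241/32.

[7; 1, 1, 7, 2]

Run the Euclidean algorithm on 241 and 32; the successive quotients are the partial quotients a_0, a_1, ... (each step inverts the fractional part left over by the previous one):
  241 = 7*32 + 17, so a_0 = 7.
  32 = 1*17 + 15, so a_1 = 1.
  17 = 1*15 + 2, so a_2 = 1.
  15 = 7*2 + 1, so a_3 = 7.
  2 = 2*1 + 0, so a_4 = 2.
The remainder reaches 0 after 5 divisions, so the expansion has 5 partial quotients, read off in order.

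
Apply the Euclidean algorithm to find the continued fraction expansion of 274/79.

[3; 2, 7, 2, 2]

Run the Euclidean algorithm on 274 and 79; the successive quotients are the partial quotients a_0, a_1, ... (each step inverts the fractional part left over by the previous one):
  274 = 3*79 + 37, so a_0 = 3.
  79 = 2*37 + 5, so a_1 = 2.
  37 = 7*5 + 2, so a_2 = 7.
  5 = 2*2 + 1, so a_3 = 2.
  2 = 2*1 + 0, so a_4 = 2.
The remainder reaches 0 after 5 divisions, so the expansion has 5 partial quotients, read off in order.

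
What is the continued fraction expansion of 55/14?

[3; 1, 13]

Run the Euclidean algorithm on 55 and 14; the successive quotients are the partial quotients a_0, a_1, ... (each step inverts the fractional part left over by the previous one):
  55 = 3*14 + 13, so a_0 = 3.
  14 = 1*13 + 1, so a_1 = 1.
  13 = 13*1 + 0, so a_2 = 13.
The remainder reaches 0 after 3 divisions, so the expansion has 3 partial quotients, read off in order.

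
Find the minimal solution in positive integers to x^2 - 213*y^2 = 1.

First expand sqrt(213) as a continued fraction. With x_i = (sqrt(213) + m_i)/d_i and (m_0, d_0) = (0, 1): a_0 = floor(sqrt(213)) = 14, since 14^2 = 196 <= 213 < 225 = 15^2.
Iterate m_{i+1} = d_i*a_i - m_i, d_{i+1} = (213 - m_{i+1}^2)/d_i, a_{i+1} = floor((a_0 + m_{i+1})/d_{i+1}):
  m_1 = 1*14 - 0 = 14, d_1 = (213 - 14^2)/1 = 17/1 = 17, a_1 = floor((14 + 14)/17) = 1.
  m_2 = 17*1 - 14 = 3, d_2 = (213 - 3^2)/17 = 204/17 = 12, a_2 = floor((14 + 3)/12) = 1.
  m_3 = 12*1 - 3 = 9, d_3 = (213 - 9^2)/12 = 132/12 = 11, a_3 = floor((14 + 9)/11) = 2.
  m_4 = 11*2 - 9 = 13, d_4 = (213 - 13^2)/11 = 44/11 = 4, a_4 = floor((14 + 13)/4) = 6.
  m_5 = 4*6 - 13 = 11, d_5 = (213 - 11^2)/4 = 92/4 = 23, a_5 = floor((14 + 11)/23) = 1.
  m_6 = 23*1 - 11 = 12, d_6 = (213 - 12^2)/23 = 69/23 = 3, a_6 = floor((14 + 12)/3) = 8.
  m_7 = 3*8 - 12 = 12, d_7 = (213 - 12^2)/3 = 69/3 = 23, a_7 = floor((14 + 12)/23) = 1.
  m_8 = 23*1 - 12 = 11, d_8 = (213 - 11^2)/23 = 92/23 = 4, a_8 = floor((14 + 11)/4) = 6.
  m_9 = 4*6 - 11 = 13, d_9 = (213 - 13^2)/4 = 44/4 = 11, a_9 = floor((14 + 13)/11) = 2.
  m_10 = 11*2 - 13 = 9, d_10 = (213 - 9^2)/11 = 132/11 = 12, a_10 = floor((14 + 9)/12) = 1.
  m_11 = 12*1 - 9 = 3, d_11 = (213 - 3^2)/12 = 204/12 = 17, a_11 = floor((14 + 3)/17) = 1.
  m_12 = 17*1 - 3 = 14, d_12 = (213 - 14^2)/17 = 17/17 = 1, a_12 = floor((14 + 14)/1) = 28.
  m_13 = 1*28 - 14 = 14, d_13 = (213 - 14^2)/1 = 17/1 = 17: (m_13, d_13) = (m_1, d_1) = (14, 17), so from here the quotients repeat a_1, ..., a_12; the period length is 12.
So sqrt(213) = [14; (1, 1, 2, 6, 1, 8, 1, 6, 2, 1, 1, 28)] with period length k = 12.
k is even, so the fundamental solution of x^2 - 213y^2 = 1 is (p_{k-1}, q_{k-1}) = (p_11, q_11); compute convergents through index 11.
Convergents (p_i = a_i*p_{i-1} + p_{i-2}, q_i = a_i*q_{i-1} + q_{i-2} with p_{-2}=0, p_{-1}=1, q_{-2}=1, q_{-1}=0):
  i=0: a_0=14, p_0 = 14*1 + 0 = 14, q_0 = 14*0 + 1 = 1.
  i=1: a_1=1, p_1 = 1*14 + 1 = 15, q_1 = 1*1 + 0 = 1.
  i=2: a_2=1, p_2 = 1*15 + 14 = 29, q_2 = 1*1 + 1 = 2.
  i=3: a_3=2, p_3 = 2*29 + 15 = 73, q_3 = 2*2 + 1 = 5.
  i=4: a_4=6, p_4 = 6*73 + 29 = 467, q_4 = 6*5 + 2 = 32.
  i=5: a_5=1, p_5 = 1*467 + 73 = 540, q_5 = 1*32 + 5 = 37.
  i=6: a_6=8, p_6 = 8*540 + 467 = 4787, q_6 = 8*37 + 32 = 328.
  i=7: a_7=1, p_7 = 1*4787 + 540 = 5327, q_7 = 1*328 + 37 = 365.
  i=8: a_8=6, p_8 = 6*5327 + 4787 = 36749, q_8 = 6*365 + 328 = 2518.
  i=9: a_9=2, p_9 = 2*36749 + 5327 = 78825, q_9 = 2*2518 + 365 = 5401.
  i=10: a_10=1, p_10 = 1*78825 + 36749 = 115574, q_10 = 1*5401 + 2518 = 7919.
  i=11: a_11=1, p_11 = 1*115574 + 78825 = 194399, q_11 = 1*7919 + 5401 = 13320.
Check: 194399^2 - 213*13320^2 = 37790971201 - 37790971200 = 1, so (x, y) = (194399, 13320) solves the equation, and by the theorem it is the least positive solution.

(x, y) = (194399, 13320)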